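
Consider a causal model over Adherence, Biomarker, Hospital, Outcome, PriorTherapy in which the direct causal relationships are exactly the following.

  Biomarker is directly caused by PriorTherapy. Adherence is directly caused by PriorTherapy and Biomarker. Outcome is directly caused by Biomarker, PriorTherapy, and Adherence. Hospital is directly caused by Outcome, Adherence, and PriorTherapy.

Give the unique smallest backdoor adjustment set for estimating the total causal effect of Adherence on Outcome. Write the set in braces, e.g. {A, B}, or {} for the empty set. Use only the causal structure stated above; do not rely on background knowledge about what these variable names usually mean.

{Biomarker, PriorTherapy}

Variables eligible for adjustment (non-descendants of Adherence, excluding Adherence and Outcome): {Biomarker, PriorTherapy}.
Backdoor paths from Adherence to Outcome:
  P1: Adherence <- PriorTherapy -> Biomarker -> Outcome
  P2: Adherence <- PriorTherapy -> Outcome
  P3: Adherence <- PriorTherapy -> Hospital <- Outcome
  P4: Adherence <- Biomarker <- PriorTherapy -> Outcome
  P5: Adherence <- Biomarker <- PriorTherapy -> Hospital <- Outcome
  P6: Adherence <- Biomarker -> Outcome
The empty set is not sufficient: P1 (Adherence <- PriorTherapy -> Biomarker -> Outcome) has no collider blocking it and no conditioned non-collider, so it is open.
Try {Biomarker, PriorTherapy}:
  P1: blocked at fork node PriorTherapy ∈ conditioning set.
  P2: blocked at fork node PriorTherapy ∈ conditioning set.
  P3: blocked at fork node PriorTherapy ∈ conditioning set.
  P4: blocked at chain node Biomarker ∈ conditioning set.
  P5: blocked at chain node Biomarker ∈ conditioning set.
  P6: blocked at fork node Biomarker ∈ conditioning set.
{Biomarker, PriorTherapy} contains no descendant of Adherence and blocks every backdoor path.
Every element of {Biomarker, PriorTherapy} is needed (dropping Biomarker leaves P6 open; dropping PriorTherapy leaves P2 open), so no proper subset is valid.
Among all size-2 subsets of the eligible variables, only {Biomarker, PriorTherapy} blocks every backdoor path, so it is the unique smallest valid adjustment set.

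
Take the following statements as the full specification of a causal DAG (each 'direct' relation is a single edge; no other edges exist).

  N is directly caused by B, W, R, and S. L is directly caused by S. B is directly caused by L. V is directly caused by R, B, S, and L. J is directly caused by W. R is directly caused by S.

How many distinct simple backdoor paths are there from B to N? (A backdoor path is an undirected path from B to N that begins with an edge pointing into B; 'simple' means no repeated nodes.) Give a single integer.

A backdoor path from B to N is any simple undirected path whose first edge points into B (i.e. leaves B via a parent).
Parents of B: {L}.
Enumerating:
  P1: B <- L <- S -> R -> N
  P2: B <- L <- S -> N
  P3: B <- L <- S -> V <- R -> N
  P4: B <- L -> V <- S -> R -> N
  P5: B <- L -> V <- S -> N
  P6: B <- L -> V <- R <- S -> N
  P7: B <- L -> V <- R -> N
That exhausts the simple backdoor paths. Count: 7.

7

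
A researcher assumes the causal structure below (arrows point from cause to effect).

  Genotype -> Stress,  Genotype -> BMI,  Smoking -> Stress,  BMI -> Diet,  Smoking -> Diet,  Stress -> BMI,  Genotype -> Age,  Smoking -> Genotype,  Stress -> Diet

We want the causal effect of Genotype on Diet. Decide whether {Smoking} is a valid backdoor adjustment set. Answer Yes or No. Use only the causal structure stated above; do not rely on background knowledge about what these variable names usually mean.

Backdoor paths from Genotype to Diet (paths whose first edge points into Genotype):
  P1: Genotype <- Smoking -> Stress -> BMI -> Diet
  P2: Genotype <- Smoking -> Stress -> Diet
  P3: Genotype <- Smoking -> Diet
Condition 1 (no descendant of Genotype in the set): holds — descendants of Genotype are {Age, BMI, Diet, Stress}; none are in {Smoking}.
Condition 2 (every backdoor path blocked by {Smoking}):
  P1: blocked at fork node Smoking ∈ conditioning set.
  P2: blocked at fork node Smoking ∈ conditioning set.
  P3: blocked at fork node Smoking ∈ conditioning set.
{Smoking} satisfies the backdoor criterion.

Yes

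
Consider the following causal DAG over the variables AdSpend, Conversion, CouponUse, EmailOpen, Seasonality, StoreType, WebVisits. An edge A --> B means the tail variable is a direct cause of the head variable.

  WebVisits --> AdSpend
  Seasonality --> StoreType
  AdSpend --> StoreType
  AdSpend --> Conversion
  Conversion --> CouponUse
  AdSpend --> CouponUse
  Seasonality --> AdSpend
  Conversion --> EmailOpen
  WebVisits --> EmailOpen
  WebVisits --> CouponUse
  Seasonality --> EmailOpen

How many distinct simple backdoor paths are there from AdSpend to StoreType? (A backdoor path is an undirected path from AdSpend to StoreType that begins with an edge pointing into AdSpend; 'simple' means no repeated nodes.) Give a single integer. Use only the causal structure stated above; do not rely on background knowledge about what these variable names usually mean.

3

A backdoor path from AdSpend to StoreType is any simple undirected path whose first edge points into AdSpend (i.e. leaves AdSpend via a parent).
Parents of AdSpend: {Seasonality, WebVisits}.
Enumerating:
  P1: AdSpend <- Seasonality -> StoreType
  P2: AdSpend <- WebVisits -> EmailOpen <- Seasonality -> StoreType
  P3: AdSpend <- WebVisits -> CouponUse <- Conversion -> EmailOpen <- Seasonality -> StoreType
That exhausts the simple backdoor paths. Count: 3.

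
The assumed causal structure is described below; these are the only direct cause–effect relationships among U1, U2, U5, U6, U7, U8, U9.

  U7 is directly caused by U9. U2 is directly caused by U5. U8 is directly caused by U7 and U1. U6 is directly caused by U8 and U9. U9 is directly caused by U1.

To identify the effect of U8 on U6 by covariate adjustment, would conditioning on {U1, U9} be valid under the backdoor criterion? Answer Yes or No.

Backdoor paths from U8 to U6 (paths whose first edge points into U8):
  P1: U8 <- U1 -> U9 -> U6
  P2: U8 <- U7 <- U9 -> U6
Condition 1 (no descendant of U8 in the set): holds — descendants of U8 are {U6}; none are in {U1, U9}.
Condition 2 (every backdoor path blocked by {U1, U9}):
  P1: blocked at fork node U1 ∈ conditioning set.
  P2: blocked at fork node U9 ∈ conditioning set.
{U1, U9} satisfies the backdoor criterion.

Yes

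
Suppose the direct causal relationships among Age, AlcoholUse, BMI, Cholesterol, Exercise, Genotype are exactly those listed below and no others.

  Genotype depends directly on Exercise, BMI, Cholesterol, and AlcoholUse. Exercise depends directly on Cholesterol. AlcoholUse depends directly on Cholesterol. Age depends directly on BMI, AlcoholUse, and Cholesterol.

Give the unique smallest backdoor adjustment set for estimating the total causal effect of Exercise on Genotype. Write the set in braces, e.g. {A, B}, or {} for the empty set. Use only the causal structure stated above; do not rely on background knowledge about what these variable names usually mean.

Variables eligible for adjustment (non-descendants of Exercise, excluding Exercise and Genotype): {Age, AlcoholUse, BMI, Cholesterol}.
Backdoor paths from Exercise to Genotype:
  P1: Exercise <- Cholesterol -> AlcoholUse -> Genotype
  P2: Exercise <- Cholesterol -> AlcoholUse -> Age <- BMI -> Genotype
  P3: Exercise <- Cholesterol -> Genotype
  P4: Exercise <- Cholesterol -> Age <- AlcoholUse -> Genotype
  P5: Exercise <- Cholesterol -> Age <- BMI -> Genotype
The empty set is not sufficient: P1 (Exercise <- Cholesterol -> AlcoholUse -> Genotype) has no collider blocking it and no conditioned non-collider, so it is open.
Try {Cholesterol}:
  P1: blocked at fork node Cholesterol ∈ conditioning set.
  P2: blocked at fork node Cholesterol ∈ conditioning set.
  P3: blocked at fork node Cholesterol ∈ conditioning set.
  P4: blocked at fork node Cholesterol ∈ conditioning set.
  P5: blocked at fork node Cholesterol ∈ conditioning set.
{Cholesterol} contains no descendant of Exercise and blocks every backdoor path.
No other singleton works — e.g. {AlcoholUse} leaves P3 open — so {Cholesterol} is the unique smallest valid adjustment set.

{Cholesterol}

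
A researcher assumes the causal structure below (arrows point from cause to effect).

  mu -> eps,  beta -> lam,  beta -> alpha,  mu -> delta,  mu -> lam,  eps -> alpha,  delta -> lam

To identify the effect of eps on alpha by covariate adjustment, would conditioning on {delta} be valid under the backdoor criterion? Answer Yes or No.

Yes

Backdoor paths from eps to alpha (paths whose first edge points into eps):
  P1: eps <- mu -> delta -> lam <- beta -> alpha
  P2: eps <- mu -> lam <- beta -> alpha
Condition 1 (no descendant of eps in the set): holds — descendants of eps are {alpha}; none are in {delta}.
Condition 2 (every backdoor path blocked by {delta}):
  P1: blocked at chain node delta ∈ conditioning set.
  P2: blocked at collider lam (neither it nor any descendant is in the conditioning set).
{delta} satisfies the backdoor criterion.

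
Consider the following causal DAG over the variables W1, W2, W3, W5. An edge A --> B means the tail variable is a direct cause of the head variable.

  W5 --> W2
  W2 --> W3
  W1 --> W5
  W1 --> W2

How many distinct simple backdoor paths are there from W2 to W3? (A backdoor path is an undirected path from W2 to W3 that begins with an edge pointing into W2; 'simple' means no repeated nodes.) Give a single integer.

A backdoor path from W2 to W3 is any simple undirected path whose first edge points into W2 (i.e. leaves W2 via a parent).
Parents of W2: {W1, W5}.
No simple path from any parent of W2 reaches W3 without revisiting W2, so there are no backdoor paths.

0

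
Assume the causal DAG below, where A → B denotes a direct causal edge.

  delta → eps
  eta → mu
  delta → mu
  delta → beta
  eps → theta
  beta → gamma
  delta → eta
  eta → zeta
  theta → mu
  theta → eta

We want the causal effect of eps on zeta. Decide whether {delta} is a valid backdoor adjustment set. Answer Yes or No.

Yes

Backdoor paths from eps to zeta (paths whose first edge points into eps):
  P1: eps <- delta -> eta -> zeta
  P2: eps <- delta -> mu <- theta -> eta -> zeta
  P3: eps <- delta -> mu <- eta -> zeta
Condition 1 (no descendant of eps in the set): holds — descendants of eps are {eta, mu, theta, zeta}; none are in {delta}.
Condition 2 (every backdoor path blocked by {delta}):
  P1: blocked at fork node delta ∈ conditioning set.
  P2: blocked at fork node delta ∈ conditioning set.
  P3: blocked at fork node delta ∈ conditioning set.
{delta} satisfies the backdoor criterion.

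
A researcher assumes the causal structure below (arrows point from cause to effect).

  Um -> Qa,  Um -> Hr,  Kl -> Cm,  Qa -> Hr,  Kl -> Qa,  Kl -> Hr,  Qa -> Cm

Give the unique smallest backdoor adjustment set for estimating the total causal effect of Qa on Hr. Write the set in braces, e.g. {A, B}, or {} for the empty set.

Variables eligible for adjustment (non-descendants of Qa, excluding Qa and Hr): {Kl, Um}.
Backdoor paths from Qa to Hr:
  P1: Qa <- Kl -> Hr
  P2: Qa <- Um -> Hr
The empty set is not sufficient: P1 (Qa <- Kl -> Hr) has no collider blocking it and no conditioned non-collider, so it is open.
Try {Kl, Um}:
  P1: blocked at fork node Kl ∈ conditioning set.
  P2: blocked at fork node Um ∈ conditioning set.
{Kl, Um} contains no descendant of Qa and blocks every backdoor path.
Every element of {Kl, Um} is needed (dropping Kl leaves P1 open; dropping Um leaves P2 open), so no proper subset is valid.
Among all size-2 subsets of the eligible variables, only {Kl, Um} blocks every backdoor path, so it is the unique smallest valid adjustment set.

{Kl, Um}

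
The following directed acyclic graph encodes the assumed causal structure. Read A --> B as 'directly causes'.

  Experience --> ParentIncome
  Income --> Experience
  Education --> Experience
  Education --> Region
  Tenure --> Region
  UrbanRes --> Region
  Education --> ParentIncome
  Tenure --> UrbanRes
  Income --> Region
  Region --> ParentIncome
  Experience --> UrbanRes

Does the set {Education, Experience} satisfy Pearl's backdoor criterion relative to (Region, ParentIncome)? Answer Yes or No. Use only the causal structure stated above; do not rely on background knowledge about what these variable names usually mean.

Backdoor paths from Region to ParentIncome (paths whose first edge points into Region):
  P1: Region <- Education -> Experience -> ParentIncome
  P2: Region <- Education -> ParentIncome
  P3: Region <- Tenure -> UrbanRes <- Experience <- Education -> ParentIncome
  P4: Region <- Tenure -> UrbanRes <- Experience -> ParentIncome
  P5: Region <- Income -> Experience <- Education -> ParentIncome
  P6: Region <- Income -> Experience -> ParentIncome
  P7: Region <- UrbanRes <- Experience <- Education -> ParentIncome
  P8: Region <- UrbanRes <- Experience -> ParentIncome
Condition 1 (no descendant of Region in the set): holds — descendants of Region are {ParentIncome}; none are in {Education, Experience}.
Condition 2 (every backdoor path blocked by {Education, Experience}):
  P1: blocked at fork node Education ∈ conditioning set.
  P2: blocked at fork node Education ∈ conditioning set.
  P3: blocked at collider UrbanRes (neither it nor any descendant is in the conditioning set).
  P4: blocked at collider UrbanRes (neither it nor any descendant is in the conditioning set).
  P5: blocked at fork node Education ∈ conditioning set.
  P6: blocked at chain node Experience ∈ conditioning set.
  P7: blocked at chain node Experience ∈ conditioning set.
  P8: blocked at fork node Experience ∈ conditioning set.
{Education, Experience} satisfies the backdoor criterion.

Yes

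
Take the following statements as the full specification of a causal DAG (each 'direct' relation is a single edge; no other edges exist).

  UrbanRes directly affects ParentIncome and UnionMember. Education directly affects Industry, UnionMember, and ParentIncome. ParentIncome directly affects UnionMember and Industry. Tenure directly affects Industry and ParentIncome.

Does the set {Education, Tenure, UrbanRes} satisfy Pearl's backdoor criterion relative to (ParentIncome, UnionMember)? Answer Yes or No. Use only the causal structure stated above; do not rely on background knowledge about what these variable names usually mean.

Backdoor paths from ParentIncome to UnionMember (paths whose first edge points into ParentIncome):
  P1: ParentIncome <- Tenure -> Industry <- Education -> UnionMember
  P2: ParentIncome <- Education -> UnionMember
  P3: ParentIncome <- UrbanRes -> UnionMember
Condition 1 (no descendant of ParentIncome in the set): holds — descendants of ParentIncome are {Industry, UnionMember}; none are in {Education, Tenure, UrbanRes}.
Condition 2 (every backdoor path blocked by {Education, Tenure, UrbanRes}):
  P1: blocked at fork node Tenure ∈ conditioning set.
  P2: blocked at fork node Education ∈ conditioning set.
  P3: blocked at fork node UrbanRes ∈ conditioning set.
{Education, Tenure, UrbanRes} satisfies the backdoor criterion.

Yes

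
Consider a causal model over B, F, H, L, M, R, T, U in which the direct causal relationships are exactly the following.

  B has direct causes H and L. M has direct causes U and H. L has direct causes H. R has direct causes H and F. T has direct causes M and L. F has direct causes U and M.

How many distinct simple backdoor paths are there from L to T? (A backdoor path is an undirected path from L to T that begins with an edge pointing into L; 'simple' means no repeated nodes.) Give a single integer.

3

A backdoor path from L to T is any simple undirected path whose first edge points into L (i.e. leaves L via a parent).
Parents of L: {H}.
Enumerating:
  P1: L <- H -> M -> T
  P2: L <- H -> R <- F <- U -> M -> T
  P3: L <- H -> R <- F <- M -> T
That exhausts the simple backdoor paths. Count: 3.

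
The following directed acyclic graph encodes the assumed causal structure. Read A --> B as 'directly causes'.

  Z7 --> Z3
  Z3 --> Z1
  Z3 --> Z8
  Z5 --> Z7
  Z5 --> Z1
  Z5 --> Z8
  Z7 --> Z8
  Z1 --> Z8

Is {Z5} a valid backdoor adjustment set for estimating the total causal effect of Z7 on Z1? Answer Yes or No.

Backdoor paths from Z7 to Z1 (paths whose first edge points into Z7):
  P1: Z7 <- Z5 -> Z1
  P2: Z7 <- Z5 -> Z8 <- Z3 -> Z1
  P3: Z7 <- Z5 -> Z8 <- Z1
Condition 1 (no descendant of Z7 in the set): holds — descendants of Z7 are {Z1, Z3, Z8}; none are in {Z5}.
Condition 2 (every backdoor path blocked by {Z5}):
  P1: blocked at fork node Z5 ∈ conditioning set.
  P2: blocked at fork node Z5 ∈ conditioning set.
  P3: blocked at fork node Z5 ∈ conditioning set.
{Z5} satisfies the backdoor criterion.

Yes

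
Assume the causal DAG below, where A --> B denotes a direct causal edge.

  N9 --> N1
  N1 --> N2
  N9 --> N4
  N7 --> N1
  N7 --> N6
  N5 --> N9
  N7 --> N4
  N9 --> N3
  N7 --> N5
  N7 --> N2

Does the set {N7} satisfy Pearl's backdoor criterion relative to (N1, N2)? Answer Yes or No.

Yes

Backdoor paths from N1 to N2 (paths whose first edge points into N1):
  P1: N1 <- N7 -> N2
  P2: N1 <- N9 <- N5 <- N7 -> N2
  P3: N1 <- N9 -> N4 <- N7 -> N2
Condition 1 (no descendant of N1 in the set): holds — descendants of N1 are {N2}; none are in {N7}.
Condition 2 (every backdoor path blocked by {N7}):
  P1: blocked at fork node N7 ∈ conditioning set.
  P2: blocked at fork node N7 ∈ conditioning set.
  P3: blocked at collider N4 (neither it nor any descendant is in the conditioning set).
{N7} satisfies the backdoor criterion.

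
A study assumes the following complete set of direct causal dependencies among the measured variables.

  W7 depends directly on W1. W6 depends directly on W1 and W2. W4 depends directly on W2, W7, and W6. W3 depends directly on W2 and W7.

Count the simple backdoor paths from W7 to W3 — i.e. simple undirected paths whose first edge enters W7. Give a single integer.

2

A backdoor path from W7 to W3 is any simple undirected path whose first edge points into W7 (i.e. leaves W7 via a parent).
Parents of W7: {W1}.
Enumerating:
  P1: W7 <- W1 -> W6 <- W2 -> W3
  P2: W7 <- W1 -> W6 -> W4 <- W2 -> W3
That exhausts the simple backdoor paths. Count: 2.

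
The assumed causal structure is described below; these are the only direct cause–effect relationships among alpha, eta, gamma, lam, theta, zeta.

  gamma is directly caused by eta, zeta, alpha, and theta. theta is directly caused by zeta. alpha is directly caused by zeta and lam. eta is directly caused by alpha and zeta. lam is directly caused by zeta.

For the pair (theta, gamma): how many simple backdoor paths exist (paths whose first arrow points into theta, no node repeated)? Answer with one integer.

7

A backdoor path from theta to gamma is any simple undirected path whose first edge points into theta (i.e. leaves theta via a parent).
Parents of theta: {zeta}.
Enumerating:
  P1: theta <- zeta -> lam -> alpha -> eta -> gamma
  P2: theta <- zeta -> lam -> alpha -> gamma
  P3: theta <- zeta -> alpha -> eta -> gamma
  P4: theta <- zeta -> alpha -> gamma
  P5: theta <- zeta -> eta <- alpha -> gamma
  P6: theta <- zeta -> eta -> gamma
  P7: theta <- zeta -> gamma
That exhausts the simple backdoor paths. Count: 7.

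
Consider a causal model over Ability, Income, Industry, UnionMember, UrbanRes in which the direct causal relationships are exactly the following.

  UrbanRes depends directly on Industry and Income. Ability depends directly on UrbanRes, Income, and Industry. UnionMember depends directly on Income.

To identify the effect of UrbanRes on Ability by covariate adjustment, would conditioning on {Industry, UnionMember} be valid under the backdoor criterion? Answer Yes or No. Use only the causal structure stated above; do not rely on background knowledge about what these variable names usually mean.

No

Backdoor paths from UrbanRes to Ability (paths whose first edge points into UrbanRes):
  P1: UrbanRes <- Industry -> Ability
  P2: UrbanRes <- Income -> Ability
Condition 1 (no descendant of UrbanRes in the set): holds — descendants of UrbanRes are {Ability}; none are in {Industry, UnionMember}.
Condition 2 (every backdoor path blocked by {Industry, UnionMember}):
  P1: blocked at fork node Industry ∈ conditioning set.
  P2: open — no interior node is in the conditioning set.
{Industry, UnionMember} does not satisfy the backdoor criterion.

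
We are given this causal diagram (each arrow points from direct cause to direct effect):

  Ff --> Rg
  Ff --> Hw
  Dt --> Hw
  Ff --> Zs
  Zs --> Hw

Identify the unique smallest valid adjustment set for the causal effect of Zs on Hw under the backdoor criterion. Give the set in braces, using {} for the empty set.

Variables eligible for adjustment (non-descendants of Zs, excluding Zs and Hw): {Dt, Ff, Rg}.
Backdoor paths from Zs to Hw:
  P1: Zs <- Ff -> Hw
The empty set is not sufficient: P1 (Zs <- Ff -> Hw) has no collider blocking it and no conditioned non-collider, so it is open.
Try {Ff}:
  P1: blocked at fork node Ff ∈ conditioning set.
{Ff} contains no descendant of Zs and blocks every backdoor path.
No other singleton works — e.g. {Dt} leaves P1 open — so {Ff} is the unique smallest valid adjustment set.

{Ff}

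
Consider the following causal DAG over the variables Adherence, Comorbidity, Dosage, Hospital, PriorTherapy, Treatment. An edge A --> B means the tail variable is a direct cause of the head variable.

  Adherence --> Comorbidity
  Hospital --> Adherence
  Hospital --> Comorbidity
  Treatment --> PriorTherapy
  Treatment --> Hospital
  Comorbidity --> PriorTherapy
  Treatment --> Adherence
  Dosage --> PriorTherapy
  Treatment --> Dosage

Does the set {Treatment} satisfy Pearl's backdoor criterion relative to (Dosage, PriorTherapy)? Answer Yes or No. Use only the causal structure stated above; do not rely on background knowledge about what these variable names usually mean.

Yes

Backdoor paths from Dosage to PriorTherapy (paths whose first edge points into Dosage):
  P1: Dosage <- Treatment -> Hospital -> Adherence -> Comorbidity -> PriorTherapy
  P2: Dosage <- Treatment -> Hospital -> Comorbidity -> PriorTherapy
  P3: Dosage <- Treatment -> Adherence <- Hospital -> Comorbidity -> PriorTherapy
  P4: Dosage <- Treatment -> Adherence -> Comorbidity -> PriorTherapy
  P5: Dosage <- Treatment -> PriorTherapy
Condition 1 (no descendant of Dosage in the set): holds — descendants of Dosage are {PriorTherapy}; none are in {Treatment}.
Condition 2 (every backdoor path blocked by {Treatment}):
  P1: blocked at fork node Treatment ∈ conditioning set.
  P2: blocked at fork node Treatment ∈ conditioning set.
  P3: blocked at fork node Treatment ∈ conditioning set.
  P4: blocked at fork node Treatment ∈ conditioning set.
  P5: blocked at fork node Treatment ∈ conditioning set.
{Treatment} satisfies the backdoor criterion.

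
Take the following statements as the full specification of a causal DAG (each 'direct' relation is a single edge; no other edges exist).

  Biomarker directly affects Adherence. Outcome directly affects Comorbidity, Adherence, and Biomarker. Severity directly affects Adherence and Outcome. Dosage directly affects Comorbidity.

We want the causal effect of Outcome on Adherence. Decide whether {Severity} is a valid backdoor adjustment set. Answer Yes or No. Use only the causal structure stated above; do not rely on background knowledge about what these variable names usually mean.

Yes

Backdoor paths from Outcome to Adherence (paths whose first edge points into Outcome):
  P1: Outcome <- Severity -> Adherence
Condition 1 (no descendant of Outcome in the set): holds — descendants of Outcome are {Adherence, Biomarker, Comorbidity}; none are in {Severity}.
Condition 2 (every backdoor path blocked by {Severity}):
  P1: blocked at fork node Severity ∈ conditioning set.
{Severity} satisfies the backdoor criterion.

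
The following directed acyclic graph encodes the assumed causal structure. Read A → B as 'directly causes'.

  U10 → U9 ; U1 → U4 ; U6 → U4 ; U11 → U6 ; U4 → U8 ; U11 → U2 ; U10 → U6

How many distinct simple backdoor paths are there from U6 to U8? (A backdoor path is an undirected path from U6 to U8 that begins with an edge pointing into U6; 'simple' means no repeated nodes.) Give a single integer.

A backdoor path from U6 to U8 is any simple undirected path whose first edge points into U6 (i.e. leaves U6 via a parent).
Parents of U6: {U10, U11}.
No simple path from any parent of U6 reaches U8 without revisiting U6, so there are no backdoor paths.

0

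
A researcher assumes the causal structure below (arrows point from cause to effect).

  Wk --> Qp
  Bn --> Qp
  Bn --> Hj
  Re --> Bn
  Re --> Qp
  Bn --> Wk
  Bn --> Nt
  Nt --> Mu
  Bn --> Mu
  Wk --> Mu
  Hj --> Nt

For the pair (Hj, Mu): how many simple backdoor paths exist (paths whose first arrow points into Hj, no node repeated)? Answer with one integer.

A backdoor path from Hj to Mu is any simple undirected path whose first edge points into Hj (i.e. leaves Hj via a parent).
Parents of Hj: {Bn}.
Enumerating:
  P1: Hj <- Bn <- Re -> Qp <- Wk -> Mu
  P2: Hj <- Bn -> Wk -> Mu
  P3: Hj <- Bn -> Qp <- Wk -> Mu
  P4: Hj <- Bn -> Nt -> Mu
  P5: Hj <- Bn -> Mu
That exhausts the simple backdoor paths. Count: 5.

5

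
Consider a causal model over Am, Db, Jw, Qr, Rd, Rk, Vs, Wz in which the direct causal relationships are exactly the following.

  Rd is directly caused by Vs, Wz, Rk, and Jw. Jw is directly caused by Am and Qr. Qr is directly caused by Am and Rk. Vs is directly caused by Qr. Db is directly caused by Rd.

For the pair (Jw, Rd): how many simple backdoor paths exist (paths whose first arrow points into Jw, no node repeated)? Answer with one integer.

A backdoor path from Jw to Rd is any simple undirected path whose first edge points into Jw (i.e. leaves Jw via a parent).
Parents of Jw: {Am, Qr}.
Enumerating:
  P1: Jw <- Am -> Qr <- Rk -> Rd
  P2: Jw <- Am -> Qr -> Vs -> Rd
  P3: Jw <- Qr <- Rk -> Rd
  P4: Jw <- Qr -> Vs -> Rd
That exhausts the simple backdoor paths. Count: 4.

4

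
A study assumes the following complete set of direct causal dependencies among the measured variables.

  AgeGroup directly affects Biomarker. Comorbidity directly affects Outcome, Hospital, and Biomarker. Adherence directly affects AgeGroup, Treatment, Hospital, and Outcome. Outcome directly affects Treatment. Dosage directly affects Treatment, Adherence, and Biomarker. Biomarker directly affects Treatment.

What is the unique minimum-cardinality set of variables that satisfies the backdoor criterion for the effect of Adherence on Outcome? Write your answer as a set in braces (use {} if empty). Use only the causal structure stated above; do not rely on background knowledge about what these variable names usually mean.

Variables eligible for adjustment (non-descendants of Adherence, excluding Adherence and Outcome): {Comorbidity, Dosage}.
Backdoor paths from Adherence to Outcome:
  P1: Adherence <- Dosage -> Biomarker <- Comorbidity -> Outcome
  P2: Adherence <- Dosage -> Biomarker -> Treatment <- Outcome
  P3: Adherence <- Dosage -> Treatment <- Biomarker <- Comorbidity -> Outcome
  P4: Adherence <- Dosage -> Treatment <- Outcome
Each backdoor path contains an unconditioned collider, so every path is already blocked with the empty conditioning set:
  P1: blocked at collider Biomarker (neither it nor any descendant is in the conditioning set).
  P2: blocked at collider Treatment (neither it nor any descendant is in the conditioning set).
  P3: blocked at collider Treatment (neither it nor any descendant is in the conditioning set).
  P4: blocked at collider Treatment (neither it nor any descendant is in the conditioning set).
The empty set is therefore the unique smallest valid set.

{}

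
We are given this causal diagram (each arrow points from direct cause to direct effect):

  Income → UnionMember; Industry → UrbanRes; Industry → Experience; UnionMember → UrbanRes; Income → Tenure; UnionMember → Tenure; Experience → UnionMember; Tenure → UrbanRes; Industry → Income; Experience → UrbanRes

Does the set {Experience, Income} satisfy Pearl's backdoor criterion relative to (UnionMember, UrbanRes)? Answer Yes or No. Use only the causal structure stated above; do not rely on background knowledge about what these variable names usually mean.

Yes

Backdoor paths from UnionMember to UrbanRes (paths whose first edge points into UnionMember):
  P1: UnionMember <- Experience <- Industry -> Income -> Tenure -> UrbanRes
  P2: UnionMember <- Experience <- Industry -> UrbanRes
  P3: UnionMember <- Experience -> UrbanRes
  P4: UnionMember <- Income <- Industry -> Experience -> UrbanRes
  P5: UnionMember <- Income <- Industry -> UrbanRes
  P6: UnionMember <- Income -> Tenure -> UrbanRes
Condition 1 (no descendant of UnionMember in the set): holds — descendants of UnionMember are {Tenure, UrbanRes}; none are in {Experience, Income}.
Condition 2 (every backdoor path blocked by {Experience, Income}):
  P1: blocked at chain node Experience ∈ conditioning set.
  P2: blocked at chain node Experience ∈ conditioning set.
  P3: blocked at fork node Experience ∈ conditioning set.
  P4: blocked at chain node Income ∈ conditioning set.
  P5: blocked at chain node Income ∈ conditioning set.
  P6: blocked at fork node Income ∈ conditioning set.
{Experience, Income} satisfies the backdoor criterion.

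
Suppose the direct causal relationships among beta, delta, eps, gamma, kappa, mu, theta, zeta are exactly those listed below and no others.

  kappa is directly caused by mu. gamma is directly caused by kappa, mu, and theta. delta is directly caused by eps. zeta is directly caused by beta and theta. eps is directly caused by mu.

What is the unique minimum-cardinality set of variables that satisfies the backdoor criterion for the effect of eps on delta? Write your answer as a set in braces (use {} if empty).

{}

Variables eligible for adjustment (non-descendants of eps, excluding eps and delta): {beta, gamma, kappa, mu, theta, zeta}.
Backdoor paths from eps to delta:
  (none)
With no backdoor paths the empty set already satisfies the criterion, and it is trivially minimal.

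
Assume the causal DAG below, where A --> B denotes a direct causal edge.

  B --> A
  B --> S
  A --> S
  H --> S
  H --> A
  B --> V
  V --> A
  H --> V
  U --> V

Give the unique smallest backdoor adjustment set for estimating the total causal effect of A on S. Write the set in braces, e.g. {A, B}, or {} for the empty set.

{B, H}

Variables eligible for adjustment (non-descendants of A, excluding A and S): {B, H, U, V}.
Backdoor paths from A to S:
  P1: A <- B -> V <- H -> S
  P2: A <- B -> S
  P3: A <- H -> V <- B -> S
  P4: A <- H -> S
  P5: A <- V <- B -> S
  P6: A <- V <- H -> S
The empty set is not sufficient: P2 (A <- B -> S) has no collider blocking it and no conditioned non-collider, so it is open.
Try {B, H}:
  P1: blocked at fork node B ∈ conditioning set.
  P2: blocked at fork node B ∈ conditioning set.
  P3: blocked at fork node H ∈ conditioning set.
  P4: blocked at fork node H ∈ conditioning set.
  P5: blocked at fork node B ∈ conditioning set.
  P6: blocked at fork node H ∈ conditioning set.
{B, H} contains no descendant of A and blocks every backdoor path.
Every element of {B, H} is needed (dropping B leaves P2 open; dropping H leaves P4 open), so no proper subset is valid.
Among all size-2 subsets of the eligible variables, only {B, H} blocks every backdoor path, so it is the unique smallest valid adjustment set.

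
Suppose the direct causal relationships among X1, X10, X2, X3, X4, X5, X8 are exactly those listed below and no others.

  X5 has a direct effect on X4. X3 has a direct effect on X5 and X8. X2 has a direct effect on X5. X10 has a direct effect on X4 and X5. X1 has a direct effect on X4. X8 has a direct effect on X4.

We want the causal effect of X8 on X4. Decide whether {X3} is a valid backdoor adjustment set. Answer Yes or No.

Yes

Backdoor paths from X8 to X4 (paths whose first edge points into X8):
  P1: X8 <- X3 -> X5 <- X10 -> X4
  P2: X8 <- X3 -> X5 -> X4
Condition 1 (no descendant of X8 in the set): holds — descendants of X8 are {X4}; none are in {X3}.
Condition 2 (every backdoor path blocked by {X3}):
  P1: blocked at fork node X3 ∈ conditioning set.
  P2: blocked at fork node X3 ∈ conditioning set.
{X3} satisfies the backdoor criterion.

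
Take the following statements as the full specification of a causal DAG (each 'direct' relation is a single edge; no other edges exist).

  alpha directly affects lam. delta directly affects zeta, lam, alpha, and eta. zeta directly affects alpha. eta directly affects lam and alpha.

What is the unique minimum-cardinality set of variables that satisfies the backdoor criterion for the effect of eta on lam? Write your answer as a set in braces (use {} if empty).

{delta}

Variables eligible for adjustment (non-descendants of eta, excluding eta and lam): {delta, zeta}.
Backdoor paths from eta to lam:
  P1: eta <- delta -> zeta -> alpha -> lam
  P2: eta <- delta -> alpha -> lam
  P3: eta <- delta -> lam
The empty set is not sufficient: P1 (eta <- delta -> zeta -> alpha -> lam) has no collider blocking it and no conditioned non-collider, so it is open.
Try {delta}:
  P1: blocked at fork node delta ∈ conditioning set.
  P2: blocked at fork node delta ∈ conditioning set.
  P3: blocked at fork node delta ∈ conditioning set.
{delta} contains no descendant of eta and blocks every backdoor path.
No other singleton works — e.g. {zeta} leaves P2 open — so {delta} is the unique smallest valid adjustment set.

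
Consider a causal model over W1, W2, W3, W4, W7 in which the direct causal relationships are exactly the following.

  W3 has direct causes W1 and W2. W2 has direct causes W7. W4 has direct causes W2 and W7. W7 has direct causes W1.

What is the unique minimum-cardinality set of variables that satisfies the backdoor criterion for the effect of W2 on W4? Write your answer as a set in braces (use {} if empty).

{W7}

Variables eligible for adjustment (non-descendants of W2, excluding W2 and W4): {W1, W7}.
Backdoor paths from W2 to W4:
  P1: W2 <- W7 -> W4
The empty set is not sufficient: P1 (W2 <- W7 -> W4) has no collider blocking it and no conditioned non-collider, so it is open.
Try {W7}:
  P1: blocked at fork node W7 ∈ conditioning set.
{W7} contains no descendant of W2 and blocks every backdoor path.
No other singleton works — e.g. {W1} leaves P1 open — so {W7} is the unique smallest valid adjustment set.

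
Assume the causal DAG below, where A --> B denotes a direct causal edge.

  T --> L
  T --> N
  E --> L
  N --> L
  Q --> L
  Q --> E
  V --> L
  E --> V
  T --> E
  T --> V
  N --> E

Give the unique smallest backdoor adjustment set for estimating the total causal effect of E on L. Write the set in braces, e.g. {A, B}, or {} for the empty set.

Variables eligible for adjustment (non-descendants of E, excluding E and L): {N, Q, T}.
Backdoor paths from E to L:
  P1: E <- T -> N -> L
  P2: E <- T -> V -> L
  P3: E <- T -> L
  P4: E <- N <- T -> V -> L
  P5: E <- N <- T -> L
  P6: E <- N -> L
  P7: E <- Q -> L
The empty set is not sufficient: P1 (E <- T -> N -> L) has no collider blocking it and no conditioned non-collider, so it is open.
Try {N, Q, T}:
  P1: blocked at fork node T ∈ conditioning set.
  P2: blocked at fork node T ∈ conditioning set.
  P3: blocked at fork node T ∈ conditioning set.
  P4: blocked at chain node N ∈ conditioning set.
  P5: blocked at chain node N ∈ conditioning set.
  P6: blocked at fork node N ∈ conditioning set.
  P7: blocked at fork node Q ∈ conditioning set.
{N, Q, T} contains no descendant of E and blocks every backdoor path.
Every element of {N, Q, T} is needed (dropping N leaves P6 open; dropping Q leaves P7 open; dropping T leaves P2 open), so no proper subset is valid.
Among all size-3 subsets of the eligible variables, only {N, Q, T} blocks every backdoor path, so it is the unique smallest valid adjustment set.

{N, Q, T}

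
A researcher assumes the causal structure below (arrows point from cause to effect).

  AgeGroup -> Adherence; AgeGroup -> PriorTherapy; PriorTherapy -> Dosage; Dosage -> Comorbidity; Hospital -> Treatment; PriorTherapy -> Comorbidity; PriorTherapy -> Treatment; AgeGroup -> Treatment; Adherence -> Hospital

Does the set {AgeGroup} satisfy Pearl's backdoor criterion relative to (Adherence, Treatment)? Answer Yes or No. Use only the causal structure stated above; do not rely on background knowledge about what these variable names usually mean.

Yes

Backdoor paths from Adherence to Treatment (paths whose first edge points into Adherence):
  P1: Adherence <- AgeGroup -> PriorTherapy -> Treatment
  P2: Adherence <- AgeGroup -> Treatment
Condition 1 (no descendant of Adherence in the set): holds — descendants of Adherence are {Hospital, Treatment}; none are in {AgeGroup}.
Condition 2 (every backdoor path blocked by {AgeGroup}):
  P1: blocked at fork node AgeGroup ∈ conditioning set.
  P2: blocked at fork node AgeGroup ∈ conditioning set.
{AgeGroup} satisfies the backdoor criterion.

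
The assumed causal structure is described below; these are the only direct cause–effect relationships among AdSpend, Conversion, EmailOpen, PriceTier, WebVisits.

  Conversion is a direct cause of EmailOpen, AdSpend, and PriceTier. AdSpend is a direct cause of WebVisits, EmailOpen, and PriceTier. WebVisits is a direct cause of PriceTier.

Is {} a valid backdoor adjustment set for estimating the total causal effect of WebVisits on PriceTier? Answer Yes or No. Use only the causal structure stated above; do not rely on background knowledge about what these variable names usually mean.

Backdoor paths from WebVisits to PriceTier (paths whose first edge points into WebVisits):
  P1: WebVisits <- AdSpend <- Conversion -> PriceTier
  P2: WebVisits <- AdSpend -> PriceTier
  P3: WebVisits <- AdSpend -> EmailOpen <- Conversion -> PriceTier
Condition 1 (no descendant of WebVisits in the set): holds — descendants of WebVisits are {PriceTier}; none are in {}.
Condition 2 (every backdoor path blocked by {}):
  P1: open — no interior node is in the conditioning set.
  P2: open — no interior node is in the conditioning set.
  P3: blocked at collider EmailOpen (neither it nor any descendant is in the conditioning set).
{} does not satisfy the backdoor criterion.

No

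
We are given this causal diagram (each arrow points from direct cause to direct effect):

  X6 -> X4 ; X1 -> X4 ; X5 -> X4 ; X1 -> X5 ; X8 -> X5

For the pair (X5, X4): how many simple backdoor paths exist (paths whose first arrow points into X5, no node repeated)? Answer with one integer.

1

A backdoor path from X5 to X4 is any simple undirected path whose first edge points into X5 (i.e. leaves X5 via a parent).
Parents of X5: {X1, X8}.
Enumerating:
  P1: X5 <- X1 -> X4
That exhausts the simple backdoor paths. Count: 1.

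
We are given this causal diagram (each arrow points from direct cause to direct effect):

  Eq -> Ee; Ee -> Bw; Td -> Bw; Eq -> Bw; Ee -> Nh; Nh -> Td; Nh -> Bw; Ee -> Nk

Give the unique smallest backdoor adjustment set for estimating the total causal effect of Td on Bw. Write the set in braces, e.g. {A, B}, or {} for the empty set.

Variables eligible for adjustment (non-descendants of Td, excluding Td and Bw): {Ee, Eq, Nh, Nk}.
Backdoor paths from Td to Bw:
  P1: Td <- Nh <- Ee <- Eq -> Bw
  P2: Td <- Nh <- Ee -> Bw
  P3: Td <- Nh -> Bw
The empty set is not sufficient: P1 (Td <- Nh <- Ee <- Eq -> Bw) has no collider blocking it and no conditioned non-collider, so it is open.
Try {Nh}:
  P1: blocked at chain node Nh ∈ conditioning set.
  P2: blocked at chain node Nh ∈ conditioning set.
  P3: blocked at fork node Nh ∈ conditioning set.
{Nh} contains no descendant of Td and blocks every backdoor path.
No other singleton works — e.g. {Eq} leaves P2 open — so {Nh} is the unique smallest valid adjustment set.

{Nh}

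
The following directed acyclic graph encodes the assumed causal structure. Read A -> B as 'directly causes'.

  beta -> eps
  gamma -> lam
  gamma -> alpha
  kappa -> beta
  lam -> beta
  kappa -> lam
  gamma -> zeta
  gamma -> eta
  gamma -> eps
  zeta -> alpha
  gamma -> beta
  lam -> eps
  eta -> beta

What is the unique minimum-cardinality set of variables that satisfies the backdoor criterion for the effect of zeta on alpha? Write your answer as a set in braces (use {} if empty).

{gamma}

Variables eligible for adjustment (non-descendants of zeta, excluding zeta and alpha): {beta, eps, eta, gamma, kappa, lam}.
Backdoor paths from zeta to alpha:
  P1: zeta <- gamma -> alpha
The empty set is not sufficient: P1 (zeta <- gamma -> alpha) has no collider blocking it and no conditioned non-collider, so it is open.
Try {gamma}:
  P1: blocked at fork node gamma ∈ conditioning set.
{gamma} contains no descendant of zeta and blocks every backdoor path.
No other singleton works — e.g. {kappa} leaves P1 open — so {gamma} is the unique smallest valid adjustment set.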